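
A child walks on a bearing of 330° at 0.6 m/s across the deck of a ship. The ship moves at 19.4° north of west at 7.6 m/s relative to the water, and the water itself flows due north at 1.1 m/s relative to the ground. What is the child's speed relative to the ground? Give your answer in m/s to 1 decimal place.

In east/north components (m/s): child relative to ship = (-0.300, 0.520); ship relative to water = (-7.168, 2.524); water relative to ground = (0.000, 1.100).
Sum = (-7.468, 4.144) m/s.
Speed = |(-7.468, 4.144)| = 8.541 m/s.

8.5 m/s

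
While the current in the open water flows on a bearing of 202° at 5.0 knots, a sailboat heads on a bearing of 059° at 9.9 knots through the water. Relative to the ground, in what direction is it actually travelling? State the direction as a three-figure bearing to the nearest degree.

Taking east as x and north as y: velocity relative to the water = (8.486, 5.099) knots; the water relative to ground = (-1.873, -4.636) knots.
Velocity relative to ground = (8.486, 5.099) + (-1.873, -4.636) = (6.613, 0.463) knots.
Bearing = atan2(6.61, 0.46) = 86.00° clockwise from north.

086°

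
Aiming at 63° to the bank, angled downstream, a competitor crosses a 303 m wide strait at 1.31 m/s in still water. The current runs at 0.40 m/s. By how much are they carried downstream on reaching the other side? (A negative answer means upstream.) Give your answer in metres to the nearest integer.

258 m

Perpendicular speed = 1.167 m/s; crossing time = 303 / 1.167 = 259.591 s.
Net downstream speed = 0.995 m/s.
Drift = 0.995 × 259.591 = 258.223 m (downstream).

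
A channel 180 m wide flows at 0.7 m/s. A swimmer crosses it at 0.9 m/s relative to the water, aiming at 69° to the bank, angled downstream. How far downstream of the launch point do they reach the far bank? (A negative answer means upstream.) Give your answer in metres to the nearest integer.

219 m

Perpendicular speed = 0.840 m/s; crossing time = 180 / 0.840 = 214.229 s.
Net downstream speed = 1.023 m/s.
Drift = 1.023 × 214.229 = 219.056 m (downstream).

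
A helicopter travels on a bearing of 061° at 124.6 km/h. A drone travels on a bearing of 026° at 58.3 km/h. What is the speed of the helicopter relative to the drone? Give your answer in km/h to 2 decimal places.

Taking east as x and north as y: helicopter velocity = (108.978, 60.407) km/h; drone velocity = (25.557, 52.400) km/h.
Velocity of helicopter relative to drone = (108.978, 60.407) − (25.557, 52.400) = (83.421, 8.008) km/h.
Magnitude = |(83.421, 8.008)| = 83.804 km/h.

83.80 km/h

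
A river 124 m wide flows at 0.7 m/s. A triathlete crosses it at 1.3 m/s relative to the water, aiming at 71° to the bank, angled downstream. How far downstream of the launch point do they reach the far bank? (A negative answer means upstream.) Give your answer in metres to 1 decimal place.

Perpendicular speed = 1.229 m/s; crossing time = 124 / 1.229 = 100.881 s.
Net downstream speed = 1.123 m/s.
Drift = 1.123 × 100.881 = 113.313 m (downstream).

113.3 m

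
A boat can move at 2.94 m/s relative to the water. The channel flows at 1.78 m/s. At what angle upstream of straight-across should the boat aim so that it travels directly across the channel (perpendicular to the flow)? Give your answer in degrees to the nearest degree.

To cancel the current, the upstream component of the boat's velocity must equal the flow: 2.94 sin θ = 1.78.
sin θ = 1.78 / 2.94 = 0.6054.
θ = arcsin(0.6054) = 37.261°.

37°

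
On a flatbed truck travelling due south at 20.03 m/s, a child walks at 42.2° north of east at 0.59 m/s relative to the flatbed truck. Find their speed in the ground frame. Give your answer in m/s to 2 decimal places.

Taking east as x and north as y: flatbed truck velocity = (0.000, -20.030) m/s; child velocity relative to flatbed truck = (0.437, 0.396) m/s.
Velocity relative to ground = (0.000, -20.030) + (0.437, 0.396) = (0.437, -19.634) m/s.
Speed = |(0.437, -19.634)| = 19.639 m/s.

19.64 m/s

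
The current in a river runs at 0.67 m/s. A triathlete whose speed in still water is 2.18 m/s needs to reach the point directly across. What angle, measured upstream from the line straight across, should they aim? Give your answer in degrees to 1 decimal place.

17.9°

To cancel the current, the upstream component of the triathlete's velocity must equal the flow: 2.18 sin θ = 0.67.
sin θ = 0.67 / 2.18 = 0.3073.
θ = arcsin(0.3073) = 17.899°.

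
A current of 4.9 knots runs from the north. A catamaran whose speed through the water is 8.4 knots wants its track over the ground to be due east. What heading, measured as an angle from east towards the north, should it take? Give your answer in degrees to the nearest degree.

The current pushes perpendicular to the desired track; the heading must have a component into the current equal to 4.9 knots: 8.4 sin θ = 4.9.
sin θ = 0.5833, so θ = 35.685°.

36°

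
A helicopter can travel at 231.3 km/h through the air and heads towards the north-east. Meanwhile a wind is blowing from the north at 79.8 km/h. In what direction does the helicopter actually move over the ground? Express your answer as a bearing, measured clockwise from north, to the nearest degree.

Taking east as x and north as y: velocity relative to the air = (163.554, 163.554) km/h; the air relative to ground = (0.000, -79.800) km/h.
Velocity relative to ground = (163.554, 163.554) + (0.000, -79.800) = (163.554, 83.754) km/h.
Bearing = atan2(163.55, 83.75) = 62.88° clockwise from north.

063°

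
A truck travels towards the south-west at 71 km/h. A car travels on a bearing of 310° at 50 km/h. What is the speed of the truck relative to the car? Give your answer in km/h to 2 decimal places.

83.20 km/h

Taking east as x and north as y: truck velocity = (-50.205, -50.205) km/h; car velocity = (-38.302, 32.139) km/h.
Velocity of truck relative to car = (-50.205, -50.205) − (-38.302, 32.139) = (-11.902, -82.344) km/h.
Magnitude = |(-11.902, -82.344)| = 83.200 km/h.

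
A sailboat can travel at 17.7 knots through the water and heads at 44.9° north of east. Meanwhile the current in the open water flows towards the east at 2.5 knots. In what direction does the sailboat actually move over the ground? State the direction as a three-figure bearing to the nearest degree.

Taking east as x and north as y: velocity relative to the water = (12.538, 12.494) knots; the water relative to ground = (2.500, 0.000) knots.
Velocity relative to ground = (12.538, 12.494) + (2.500, 0.000) = (15.038, 12.494) knots.
Bearing = atan2(15.04, 12.49) = 50.28° clockwise from north.

050°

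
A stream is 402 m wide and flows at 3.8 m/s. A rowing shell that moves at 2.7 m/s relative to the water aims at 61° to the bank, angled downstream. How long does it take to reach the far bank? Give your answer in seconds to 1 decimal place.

The component of the rowing shell's velocity perpendicular to the bank is 2.7 × sin 61° = 2.361 m/s.
The current is parallel to the bank, so it does not affect the crossing time.
Time = 402 / 2.361 = 170.233 s.

170.2 s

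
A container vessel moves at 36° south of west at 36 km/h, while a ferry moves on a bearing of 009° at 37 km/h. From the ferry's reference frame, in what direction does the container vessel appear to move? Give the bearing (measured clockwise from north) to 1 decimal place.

Taking east as x and north as y: container vessel velocity = (-29.125, -21.160) km/h; ferry velocity = (5.788, 36.544) km/h.
Velocity of container vessel relative to ferry = (-29.125, -21.160) − (5.788, 36.544) = (-34.913, -57.705) km/h.
Bearing = atan2(-34.91, -57.70) = 211.17° clockwise from north.

211.2°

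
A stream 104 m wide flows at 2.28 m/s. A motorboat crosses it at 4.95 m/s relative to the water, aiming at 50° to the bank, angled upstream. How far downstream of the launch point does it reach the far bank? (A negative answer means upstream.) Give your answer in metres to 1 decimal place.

Perpendicular speed = 3.792 m/s; crossing time = 104 / 3.792 = 27.427 s.
Net downstream speed = -0.902 m/s.
Drift = -0.902 × 27.427 = -24.733 m (upstream).

-24.7 m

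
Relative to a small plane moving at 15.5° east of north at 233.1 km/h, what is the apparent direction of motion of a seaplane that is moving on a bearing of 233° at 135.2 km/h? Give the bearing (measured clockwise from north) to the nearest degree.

Taking east as x and north as y: seaplane velocity = (-107.976, -81.365) km/h; small plane velocity = (62.293, 224.622) km/h.
Velocity of seaplane relative to small plane = (-107.976, -81.365) − (62.293, 224.622) = (-170.269, -305.988) km/h.
Bearing = atan2(-170.27, -305.99) = 209.09° clockwise from north.

209°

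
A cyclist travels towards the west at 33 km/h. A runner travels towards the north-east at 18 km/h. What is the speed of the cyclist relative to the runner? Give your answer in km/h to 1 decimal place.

47.5 km/h

Taking east as x and north as y: cyclist velocity = (-33.000, 0.000) km/h; runner velocity = (12.728, 12.728) km/h.
Velocity of cyclist relative to runner = (-33.000, 0.000) − (12.728, 12.728) = (-45.728, -12.728) km/h.
Magnitude = |(-45.728, -12.728)| = 47.466 km/h.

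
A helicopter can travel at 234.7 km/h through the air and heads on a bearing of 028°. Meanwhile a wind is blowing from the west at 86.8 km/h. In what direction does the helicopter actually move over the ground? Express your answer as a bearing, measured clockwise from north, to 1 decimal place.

043.5°

Taking east as x and north as y: velocity relative to the air = (110.185, 207.228) km/h; the air relative to ground = (86.800, 0.000) km/h.
Velocity relative to ground = (110.185, 207.228) + (86.800, 0.000) = (196.985, 207.228) km/h.
Bearing = atan2(196.98, 207.23) = 43.55° clockwise from north.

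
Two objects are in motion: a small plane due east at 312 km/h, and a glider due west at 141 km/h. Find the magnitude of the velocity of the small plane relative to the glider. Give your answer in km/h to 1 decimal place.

Taking east as x and north as y: small plane velocity = (312.000, 0.000) km/h; glider velocity = (-141.000, 0.000) km/h.
Velocity of small plane relative to glider = (312.000, 0.000) − (-141.000, 0.000) = (453.000, 0.000) km/h.
Magnitude = |(453.000, 0.000)| = 453.000 km/h.

453.0 km/h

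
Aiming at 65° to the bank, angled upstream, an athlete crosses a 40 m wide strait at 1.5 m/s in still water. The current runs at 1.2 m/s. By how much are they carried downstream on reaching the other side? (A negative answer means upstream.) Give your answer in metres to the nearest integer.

17 m

Perpendicular speed = 1.359 m/s; crossing time = 40 / 1.359 = 29.423 s.
Net downstream speed = 0.566 m/s.
Drift = 0.566 × 29.423 = 16.656 m (downstream).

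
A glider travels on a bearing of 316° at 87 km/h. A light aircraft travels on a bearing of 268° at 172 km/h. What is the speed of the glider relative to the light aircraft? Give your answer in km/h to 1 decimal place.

130.9 km/h

Taking east as x and north as y: glider velocity = (-60.435, 62.583) km/h; light aircraft velocity = (-171.895, -6.003) km/h.
Velocity of glider relative to light aircraft = (-60.435, 62.583) − (-171.895, -6.003) = (111.460, 68.585) km/h.
Magnitude = |(111.460, 68.585)| = 130.871 km/h.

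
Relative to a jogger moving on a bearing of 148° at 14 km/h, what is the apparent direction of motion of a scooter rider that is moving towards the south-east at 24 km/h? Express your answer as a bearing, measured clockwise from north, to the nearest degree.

118°

Taking east as x and north as y: scooter rider velocity = (16.971, -16.971) km/h; jogger velocity = (7.419, -11.873) km/h.
Velocity of scooter rider relative to jogger = (16.971, -16.971) − (7.419, -11.873) = (9.552, -5.098) km/h.
Bearing = atan2(9.55, -5.10) = 118.09° clockwise from north.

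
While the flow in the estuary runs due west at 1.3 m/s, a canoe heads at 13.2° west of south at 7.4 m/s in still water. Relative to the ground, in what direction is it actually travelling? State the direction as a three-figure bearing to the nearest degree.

203°

Taking east as x and north as y: velocity relative to the water = (-1.690, -7.204) m/s; the water relative to ground = (-1.300, 0.000) m/s.
Velocity relative to ground = (-1.690, -7.204) + (-1.300, 0.000) = (-2.990, -7.204) m/s.
Bearing = atan2(-2.99, -7.20) = 202.54° clockwise from north.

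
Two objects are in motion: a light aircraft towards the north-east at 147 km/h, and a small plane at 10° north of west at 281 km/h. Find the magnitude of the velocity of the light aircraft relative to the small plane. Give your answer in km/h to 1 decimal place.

Taking east as x and north as y: light aircraft velocity = (103.945, 103.945) km/h; small plane velocity = (-276.731, 48.795) km/h.
Velocity of light aircraft relative to small plane = (103.945, 103.945) − (-276.731, 48.795) = (380.676, 55.150) km/h.
Magnitude = |(380.676, 55.150)| = 384.650 km/h.

384.6 km/h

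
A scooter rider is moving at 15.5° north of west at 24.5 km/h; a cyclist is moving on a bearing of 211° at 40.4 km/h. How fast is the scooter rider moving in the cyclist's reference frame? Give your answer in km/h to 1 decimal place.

Taking east as x and north as y: scooter rider velocity = (-23.609, 6.547) km/h; cyclist velocity = (-20.808, -34.630) km/h.
Velocity of scooter rider relative to cyclist = (-23.609, 6.547) − (-20.808, -34.630) = (-2.801, 41.177) km/h.
Magnitude = |(-2.801, 41.177)| = 41.272 km/h.

41.3 km/h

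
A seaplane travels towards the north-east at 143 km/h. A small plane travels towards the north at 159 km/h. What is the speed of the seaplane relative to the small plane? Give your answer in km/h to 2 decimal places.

Taking east as x and north as y: seaplane velocity = (101.116, 101.116) km/h; small plane velocity = (0.000, 159.000) km/h.
Velocity of seaplane relative to small plane = (101.116, 101.116) − (0.000, 159.000) = (101.116, -57.884) km/h.
Magnitude = |(101.116, -57.884)| = 116.512 km/h.

116.51 km/h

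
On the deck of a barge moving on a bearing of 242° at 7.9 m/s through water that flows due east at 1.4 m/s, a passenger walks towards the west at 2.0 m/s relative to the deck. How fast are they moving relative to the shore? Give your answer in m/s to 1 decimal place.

8.4 m/s

In east/north components (m/s): passenger relative to barge = (-2.000, 0.000); barge relative to water = (-6.975, -3.709); water relative to ground = (1.400, 0.000).
Sum = (-7.575, -3.709) m/s.
Speed = |(-7.575, -3.709)| = 8.434 m/s.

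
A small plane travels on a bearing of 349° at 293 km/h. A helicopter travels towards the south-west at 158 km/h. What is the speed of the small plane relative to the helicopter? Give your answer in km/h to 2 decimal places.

403.22 km/h

Taking east as x and north as y: small plane velocity = (-55.907, 287.617) km/h; helicopter velocity = (-111.723, -111.723) km/h.
Velocity of small plane relative to helicopter = (-55.907, 287.617) − (-111.723, -111.723) = (55.816, 399.340) km/h.
Magnitude = |(55.816, 399.340)| = 403.221 km/h.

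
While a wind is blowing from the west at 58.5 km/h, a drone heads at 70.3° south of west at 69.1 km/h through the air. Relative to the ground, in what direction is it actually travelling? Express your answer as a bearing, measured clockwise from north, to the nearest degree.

Taking east as x and north as y: velocity relative to the air = (-23.293, -65.056) km/h; the air relative to ground = (58.500, 0.000) km/h.
Velocity relative to ground = (-23.293, -65.056) + (58.500, 0.000) = (35.207, -65.056) km/h.
Bearing = atan2(35.21, -65.06) = 151.58° clockwise from north.

152°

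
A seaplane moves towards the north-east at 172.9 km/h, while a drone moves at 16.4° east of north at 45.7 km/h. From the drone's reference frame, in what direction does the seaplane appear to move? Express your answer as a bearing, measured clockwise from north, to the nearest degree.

054°

Taking east as x and north as y: seaplane velocity = (122.259, 122.259) km/h; drone velocity = (12.903, 43.841) km/h.
Velocity of seaplane relative to drone = (122.259, 122.259) − (12.903, 43.841) = (109.356, 78.418) km/h.
Bearing = atan2(109.36, 78.42) = 54.36° clockwise from north.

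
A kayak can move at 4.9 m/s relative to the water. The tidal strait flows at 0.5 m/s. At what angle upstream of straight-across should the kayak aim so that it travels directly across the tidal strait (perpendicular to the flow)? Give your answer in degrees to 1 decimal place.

5.9°

To cancel the current, the upstream component of the kayak's velocity must equal the flow: 4.9 sin θ = 0.5.
sin θ = 0.5 / 4.9 = 0.1020.
θ = arcsin(0.1020) = 5.857°.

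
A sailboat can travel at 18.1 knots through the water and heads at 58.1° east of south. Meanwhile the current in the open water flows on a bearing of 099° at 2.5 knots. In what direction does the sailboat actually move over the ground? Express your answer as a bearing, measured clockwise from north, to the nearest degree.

119°

Taking east as x and north as y: velocity relative to the water = (15.366, -9.565) knots; the water relative to ground = (2.469, -0.391) knots.
Velocity relative to ground = (15.366, -9.565) + (2.469, -0.391) = (17.836, -9.956) knots.
Bearing = atan2(17.84, -9.96) = 119.17° clockwise from north.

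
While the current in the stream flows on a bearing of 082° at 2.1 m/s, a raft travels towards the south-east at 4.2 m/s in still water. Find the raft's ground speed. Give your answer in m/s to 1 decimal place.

5.7 m/s

Taking east as x and north as y: velocity relative to the water = (2.970, -2.970) m/s; the water relative to ground = (2.080, 0.292) m/s.
Velocity relative to ground = (2.970, -2.970) + (2.080, 0.292) = (5.049, -2.678) m/s.
Speed = |(5.049, -2.678)| = 5.715 m/s.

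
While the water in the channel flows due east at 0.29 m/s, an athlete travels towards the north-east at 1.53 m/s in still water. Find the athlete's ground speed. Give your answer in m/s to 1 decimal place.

1.7 m/s

Taking east as x and north as y: velocity relative to the water = (1.082, 1.082) m/s; the water relative to ground = (0.290, 0.000) m/s.
Velocity relative to ground = (1.082, 1.082) + (0.290, 0.000) = (1.372, 1.082) m/s.
Speed = |(1.372, 1.082)| = 1.747 m/s.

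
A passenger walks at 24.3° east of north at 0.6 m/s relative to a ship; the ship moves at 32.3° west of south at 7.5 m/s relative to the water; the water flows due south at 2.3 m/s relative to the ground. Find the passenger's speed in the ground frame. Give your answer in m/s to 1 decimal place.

8.9 m/s

In east/north components (m/s): passenger relative to ship = (0.247, 0.547); ship relative to water = (-4.008, -6.339); water relative to ground = (0.000, -2.300).
Sum = (-3.761, -8.093) m/s.
Speed = |(-3.761, -8.093)| = 8.924 m/s.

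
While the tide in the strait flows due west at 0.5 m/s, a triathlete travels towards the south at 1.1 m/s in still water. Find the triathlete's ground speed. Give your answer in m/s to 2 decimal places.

Taking east as x and north as y: velocity relative to the water = (0.000, -1.100) m/s; the water relative to ground = (-0.500, 0.000) m/s.
Velocity relative to ground = (0.000, -1.100) + (-0.500, 0.000) = (-0.500, -1.100) m/s.
Speed = |(-0.500, -1.100)| = 1.208 m/s.

1.21 m/s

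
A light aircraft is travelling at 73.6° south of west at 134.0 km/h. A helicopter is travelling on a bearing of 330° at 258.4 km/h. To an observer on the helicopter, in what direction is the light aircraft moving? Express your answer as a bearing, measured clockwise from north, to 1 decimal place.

Taking east as x and north as y: light aircraft velocity = (-37.834, -128.548) km/h; helicopter velocity = (-129.200, 223.781) km/h.
Velocity of light aircraft relative to helicopter = (-37.834, -128.548) − (-129.200, 223.781) = (91.366, -352.329) km/h.
Bearing = atan2(91.37, -352.33) = 165.46° clockwise from north.

165.5°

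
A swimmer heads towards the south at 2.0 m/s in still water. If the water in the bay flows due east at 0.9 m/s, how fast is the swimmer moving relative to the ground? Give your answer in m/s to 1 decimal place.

2.2 m/s

Taking east as x and north as y: velocity relative to the water = (0.000, -2.000) m/s; the water relative to ground = (0.900, 0.000) m/s.
Velocity relative to ground = (0.000, -2.000) + (0.900, 0.000) = (0.900, -2.000) m/s.
Speed = |(0.900, -2.000)| = 2.193 m/s.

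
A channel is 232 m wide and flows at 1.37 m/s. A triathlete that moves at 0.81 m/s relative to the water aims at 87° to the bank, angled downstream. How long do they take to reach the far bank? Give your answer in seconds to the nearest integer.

The component of the triathlete's velocity perpendicular to the bank is 0.81 × sin 87° = 0.809 m/s.
The flow acts along the bank and has no component across it.
Time = 232 / 0.809 = 286.813 s.

287 s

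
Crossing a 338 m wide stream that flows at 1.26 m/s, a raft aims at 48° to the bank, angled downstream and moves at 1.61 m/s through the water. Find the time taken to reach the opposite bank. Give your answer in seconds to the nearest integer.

282 s

The component of the raft's velocity perpendicular to the bank is 1.61 × sin 48° = 1.196 m/s.
The current is parallel to the bank, so it does not affect the crossing time.
Time = 338 / 1.196 = 282.499 s.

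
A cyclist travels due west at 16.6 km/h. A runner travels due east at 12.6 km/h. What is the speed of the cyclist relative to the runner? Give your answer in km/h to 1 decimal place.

29.2 km/h

Taking east as x and north as y: cyclist velocity = (-16.600, 0.000) km/h; runner velocity = (12.600, 0.000) km/h.
Velocity of cyclist relative to runner = (-16.600, 0.000) − (12.600, 0.000) = (-29.200, 0.000) km/h.
Magnitude = |(-29.200, 0.000)| = 29.200 km/h.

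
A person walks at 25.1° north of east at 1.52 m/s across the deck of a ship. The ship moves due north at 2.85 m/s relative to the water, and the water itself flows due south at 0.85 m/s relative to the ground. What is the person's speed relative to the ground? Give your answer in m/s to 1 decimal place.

In east/north components (m/s): person relative to ship = (1.376, 0.645); ship relative to water = (0.000, 2.850); water relative to ground = (0.000, -0.850).
Sum = (1.376, 2.645) m/s.
Speed = |(1.376, 2.645)| = 2.982 m/s.

3.0 m/s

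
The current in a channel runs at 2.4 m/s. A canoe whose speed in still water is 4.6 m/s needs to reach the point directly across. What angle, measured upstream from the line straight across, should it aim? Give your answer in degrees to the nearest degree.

To cancel the current, the upstream component of the canoe's velocity must equal the flow: 4.6 sin θ = 2.4.
sin θ = 2.4 / 4.6 = 0.5217.
θ = arcsin(0.5217) = 31.449°.

31°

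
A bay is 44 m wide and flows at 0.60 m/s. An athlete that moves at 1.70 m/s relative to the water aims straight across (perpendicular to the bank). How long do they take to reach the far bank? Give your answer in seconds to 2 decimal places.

The component of the athlete's velocity perpendicular to the bank is 1.70 m/s.
The current is parallel to the bank, so it does not affect the crossing time.
Time = 44 / 1.700 = 25.882 s.

25.88 s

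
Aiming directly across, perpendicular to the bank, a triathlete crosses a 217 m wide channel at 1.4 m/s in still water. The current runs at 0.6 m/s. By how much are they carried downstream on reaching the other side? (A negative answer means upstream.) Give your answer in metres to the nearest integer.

Perpendicular speed = 1.400 m/s; crossing time = 217 / 1.400 = 155.000 s.
Net downstream speed = 0.600 m/s.
Drift = 0.600 × 155.000 = 93.000 m (downstream).

93 m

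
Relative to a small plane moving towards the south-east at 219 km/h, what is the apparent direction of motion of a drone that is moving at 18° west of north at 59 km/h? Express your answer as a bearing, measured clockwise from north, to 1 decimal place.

320.6°

Taking east as x and north as y: drone velocity = (-18.232, 56.112) km/h; small plane velocity = (154.856, -154.856) km/h.
Velocity of drone relative to small plane = (-18.232, 56.112) − (154.856, -154.856) = (-173.088, 210.969) km/h.
Bearing = atan2(-173.09, 210.97) = 320.63° clockwise from north.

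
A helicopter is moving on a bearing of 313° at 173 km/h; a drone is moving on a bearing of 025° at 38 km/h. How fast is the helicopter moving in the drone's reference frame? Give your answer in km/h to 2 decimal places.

Taking east as x and north as y: helicopter velocity = (-126.524, 117.986) km/h; drone velocity = (16.059, 34.440) km/h.
Velocity of helicopter relative to drone = (-126.524, 117.986) − (16.059, 34.440) = (-142.584, 83.546) km/h.
Magnitude = |(-142.584, 83.546)| = 165.258 km/h.

165.26 km/h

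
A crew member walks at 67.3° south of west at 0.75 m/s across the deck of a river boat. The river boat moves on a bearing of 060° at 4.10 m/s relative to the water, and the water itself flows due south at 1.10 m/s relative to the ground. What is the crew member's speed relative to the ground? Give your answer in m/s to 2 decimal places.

In east/north components (m/s): crew member relative to river boat = (-0.289, -0.692); river boat relative to water = (3.551, 2.050); water relative to ground = (0.000, -1.100).
Sum = (3.261, 0.258) m/s.
Speed = |(3.261, 0.258)| = 3.271 m/s.

3.27 m/s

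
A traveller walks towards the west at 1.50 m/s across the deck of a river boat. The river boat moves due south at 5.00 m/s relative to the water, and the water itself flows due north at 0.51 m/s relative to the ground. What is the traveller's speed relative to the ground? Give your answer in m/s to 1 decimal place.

In east/north components (m/s): traveller relative to river boat = (-1.500, 0.000); river boat relative to water = (0.000, -5.000); water relative to ground = (0.000, 0.510).
Sum = (-1.500, -4.490) m/s.
Speed = |(-1.500, -4.490)| = 4.734 m/s.

4.7 m/s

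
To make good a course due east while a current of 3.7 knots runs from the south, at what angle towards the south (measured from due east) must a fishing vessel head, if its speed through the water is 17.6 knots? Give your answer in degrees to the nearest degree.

12°

The current pushes perpendicular to the desired track; the heading must have a component into the current equal to 3.7 knots: 17.6 sin θ = 3.7.
sin θ = 0.2102, so θ = 12.136°.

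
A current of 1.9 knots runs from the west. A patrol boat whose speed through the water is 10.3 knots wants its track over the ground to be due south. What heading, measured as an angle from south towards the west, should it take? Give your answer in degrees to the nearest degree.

The current pushes perpendicular to the desired track; the heading must have a component into the current equal to 1.9 knots: 10.3 sin θ = 1.9.
sin θ = 0.1845, so θ = 10.630°.

11°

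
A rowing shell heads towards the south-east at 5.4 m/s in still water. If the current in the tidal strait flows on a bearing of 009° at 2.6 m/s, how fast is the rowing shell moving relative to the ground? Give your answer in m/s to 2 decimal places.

4.41 m/s

Taking east as x and north as y: velocity relative to the water = (3.818, -3.818) m/s; the water relative to ground = (0.407, 2.568) m/s.
Velocity relative to ground = (3.818, -3.818) + (0.407, 2.568) = (4.225, -1.250) m/s.
Speed = |(4.225, -1.250)| = 4.406 m/s.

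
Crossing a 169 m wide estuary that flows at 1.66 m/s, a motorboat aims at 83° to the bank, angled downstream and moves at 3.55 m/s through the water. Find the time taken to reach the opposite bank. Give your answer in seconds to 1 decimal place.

48.0 s

The component of the motorboat's velocity perpendicular to the bank is 3.55 × sin 83° = 3.524 m/s.
Only the cross-stream component determines the crossing time; the current contributes nothing perpendicular to the bank.
Time = 169 / 3.524 = 47.963 s.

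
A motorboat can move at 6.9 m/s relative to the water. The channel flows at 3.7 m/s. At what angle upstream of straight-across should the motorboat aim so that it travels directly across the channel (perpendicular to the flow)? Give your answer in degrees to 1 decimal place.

To cancel the current, the upstream component of the motorboat's velocity must equal the flow: 6.9 sin θ = 3.7.
sin θ = 3.7 / 6.9 = 0.5362.
θ = arcsin(0.5362) = 32.427°.

32.4°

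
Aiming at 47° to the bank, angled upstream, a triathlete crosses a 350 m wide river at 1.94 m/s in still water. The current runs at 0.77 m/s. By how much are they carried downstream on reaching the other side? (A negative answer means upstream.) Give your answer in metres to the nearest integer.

-136 m

Perpendicular speed = 1.419 m/s; crossing time = 350 / 1.419 = 246.683 s.
Net downstream speed = -0.553 m/s.
Drift = -0.553 × 246.683 = -136.435 m (upstream).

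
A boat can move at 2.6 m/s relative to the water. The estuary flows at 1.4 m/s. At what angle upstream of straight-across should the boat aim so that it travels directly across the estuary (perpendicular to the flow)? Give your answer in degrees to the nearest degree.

To cancel the current, the upstream component of the boat's velocity must equal the flow: 2.6 sin θ = 1.4.
sin θ = 1.4 / 2.6 = 0.5385.
θ = arcsin(0.5385) = 32.579°.

33°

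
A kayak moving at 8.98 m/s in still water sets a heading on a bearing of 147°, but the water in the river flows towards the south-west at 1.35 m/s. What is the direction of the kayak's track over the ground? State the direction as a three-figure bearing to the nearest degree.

Taking east as x and north as y: velocity relative to the water = (4.891, -7.531) m/s; the water relative to ground = (-0.955, -0.955) m/s.
Velocity relative to ground = (4.891, -7.531) + (-0.955, -0.955) = (3.936, -8.486) m/s.
Bearing = atan2(3.94, -8.49) = 155.12° clockwise from north.

155°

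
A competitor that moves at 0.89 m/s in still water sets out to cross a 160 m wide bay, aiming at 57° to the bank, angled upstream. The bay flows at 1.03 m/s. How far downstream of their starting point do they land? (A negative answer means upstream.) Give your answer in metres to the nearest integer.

117 m

Perpendicular speed = 0.746 m/s; crossing time = 160 / 0.746 = 214.357 s.
Net downstream speed = 0.545 m/s.
Drift = 0.545 × 214.357 = 116.883 m (downstream).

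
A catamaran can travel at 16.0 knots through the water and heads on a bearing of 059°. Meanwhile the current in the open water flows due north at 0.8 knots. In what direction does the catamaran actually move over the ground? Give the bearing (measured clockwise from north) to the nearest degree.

Taking east as x and north as y: velocity relative to the water = (13.715, 8.241) knots; the water relative to ground = (0.000, 0.800) knots.
Velocity relative to ground = (13.715, 8.241) + (0.000, 0.800) = (13.715, 9.041) knots.
Bearing = atan2(13.71, 9.04) = 56.61° clockwise from north.

057°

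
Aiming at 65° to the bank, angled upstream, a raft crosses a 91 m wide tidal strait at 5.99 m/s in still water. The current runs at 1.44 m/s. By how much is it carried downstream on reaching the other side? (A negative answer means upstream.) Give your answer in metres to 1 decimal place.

-18.3 m

Perpendicular speed = 5.429 m/s; crossing time = 91 / 5.429 = 16.763 s.
Net downstream speed = -1.091 m/s.
Drift = -1.091 × 16.763 = -18.296 m (upstream).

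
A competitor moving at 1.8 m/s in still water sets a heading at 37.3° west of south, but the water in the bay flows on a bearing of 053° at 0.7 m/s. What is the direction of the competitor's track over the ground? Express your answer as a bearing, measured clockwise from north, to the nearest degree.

Taking east as x and north as y: velocity relative to the water = (-1.091, -1.432) m/s; the water relative to ground = (0.559, 0.421) m/s.
Velocity relative to ground = (-1.091, -1.432) + (0.559, 0.421) = (-0.532, -1.011) m/s.
Bearing = atan2(-0.53, -1.01) = 207.75° clockwise from north.

208°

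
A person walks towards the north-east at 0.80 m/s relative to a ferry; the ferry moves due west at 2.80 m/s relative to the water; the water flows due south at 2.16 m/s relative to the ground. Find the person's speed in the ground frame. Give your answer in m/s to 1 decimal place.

In east/north components (m/s): person relative to ferry = (0.566, 0.566); ferry relative to water = (-2.800, 0.000); water relative to ground = (0.000, -2.160).
Sum = (-2.234, -1.594) m/s.
Speed = |(-2.234, -1.594)| = 2.745 m/s.

2.7 m/s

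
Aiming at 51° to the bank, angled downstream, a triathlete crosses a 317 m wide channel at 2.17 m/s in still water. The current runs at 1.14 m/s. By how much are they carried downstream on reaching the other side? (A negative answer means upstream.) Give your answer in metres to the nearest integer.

471 m

Perpendicular speed = 1.686 m/s; crossing time = 317 / 1.686 = 187.974 s.
Net downstream speed = 2.506 m/s.
Drift = 2.506 × 187.974 = 470.991 m (downstream).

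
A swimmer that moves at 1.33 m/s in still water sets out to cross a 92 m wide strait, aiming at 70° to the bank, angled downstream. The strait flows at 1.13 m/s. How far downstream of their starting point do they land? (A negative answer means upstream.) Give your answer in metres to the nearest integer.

Perpendicular speed = 1.250 m/s; crossing time = 92 / 1.250 = 73.612 s.
Net downstream speed = 1.585 m/s.
Drift = 1.585 × 73.612 = 116.667 m (downstream).

117 m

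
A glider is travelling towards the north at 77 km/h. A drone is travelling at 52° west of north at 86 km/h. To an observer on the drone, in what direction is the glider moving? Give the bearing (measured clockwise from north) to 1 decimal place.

Taking east as x and north as y: glider velocity = (0.000, 77.000) km/h; drone velocity = (-67.769, 52.947) km/h.
Velocity of glider relative to drone = (0.000, 77.000) − (-67.769, 52.947) = (67.769, 24.053) km/h.
Bearing = atan2(67.77, 24.05) = 70.46° clockwise from north.

070.5°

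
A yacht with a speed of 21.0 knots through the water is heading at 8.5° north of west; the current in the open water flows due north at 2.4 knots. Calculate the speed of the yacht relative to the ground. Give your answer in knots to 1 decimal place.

Taking east as x and north as y: velocity relative to the water = (-20.769, 3.104) knots; the water relative to ground = (0.000, 2.400) knots.
Velocity relative to ground = (-20.769, 3.104) + (0.000, 2.400) = (-20.769, 5.504) knots.
Speed = |(-20.769, 5.504)| = 21.486 knots.

21.5 knots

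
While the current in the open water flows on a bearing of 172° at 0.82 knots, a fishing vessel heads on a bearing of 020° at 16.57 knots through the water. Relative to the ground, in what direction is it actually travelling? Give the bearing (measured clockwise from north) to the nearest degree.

021°

Taking east as x and north as y: velocity relative to the water = (5.667, 15.571) knots; the water relative to ground = (0.114, -0.812) knots.
Velocity relative to ground = (5.667, 15.571) + (0.114, -0.812) = (5.781, 14.759) knots.
Bearing = atan2(5.78, 14.76) = 21.39° clockwise from north.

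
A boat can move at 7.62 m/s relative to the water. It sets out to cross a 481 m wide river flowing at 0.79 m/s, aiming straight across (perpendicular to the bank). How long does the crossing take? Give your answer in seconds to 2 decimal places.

63.12 s

The component of the boat's velocity perpendicular to the bank is 7.62 m/s.
The current is parallel to the bank, so it does not affect the crossing time.
Time = 481 / 7.620 = 63.123 s.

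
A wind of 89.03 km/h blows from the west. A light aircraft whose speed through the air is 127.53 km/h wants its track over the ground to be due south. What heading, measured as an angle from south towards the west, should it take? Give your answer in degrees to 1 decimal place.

44.3°

The wind pushes perpendicular to the desired track; the heading must have a component into the wind equal to 89.03 km/h: 127.53 sin θ = 89.03.
sin θ = 0.6981, so θ = 44.276°.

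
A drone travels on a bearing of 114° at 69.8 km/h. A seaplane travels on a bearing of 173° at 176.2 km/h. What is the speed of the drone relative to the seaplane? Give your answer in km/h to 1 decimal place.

152.5 km/h

Taking east as x and north as y: drone velocity = (63.765, -28.390) km/h; seaplane velocity = (21.473, -174.887) km/h.
Velocity of drone relative to seaplane = (63.765, -28.390) − (21.473, -174.887) = (42.292, 146.496) km/h.
Magnitude = |(42.292, 146.496)| = 152.479 km/h.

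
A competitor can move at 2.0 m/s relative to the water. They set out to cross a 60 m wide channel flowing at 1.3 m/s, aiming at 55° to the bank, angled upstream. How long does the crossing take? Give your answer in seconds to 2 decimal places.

The component of the competitor's velocity perpendicular to the bank is 2.0 × sin 55° = 1.638 m/s.
Only the cross-stream component determines the crossing time; the current contributes nothing perpendicular to the bank.
Time = 60 / 1.638 = 36.623 s.

36.62 s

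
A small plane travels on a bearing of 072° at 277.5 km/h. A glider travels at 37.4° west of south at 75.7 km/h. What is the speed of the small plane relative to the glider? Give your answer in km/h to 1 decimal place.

342.5 km/h

Taking east as x and north as y: small plane velocity = (263.918, 85.752) km/h; glider velocity = (-45.978, -60.137) km/h.
Velocity of small plane relative to glider = (263.918, 85.752) − (-45.978, -60.137) = (309.897, 145.889) km/h.
Magnitude = |(309.897, 145.889)| = 342.519 km/h.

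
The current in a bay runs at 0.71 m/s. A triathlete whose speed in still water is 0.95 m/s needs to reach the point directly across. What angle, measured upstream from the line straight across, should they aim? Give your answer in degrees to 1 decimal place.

To cancel the current, the upstream component of the triathlete's velocity must equal the flow: 0.95 sin θ = 0.71.
sin θ = 0.71 / 0.95 = 0.7474.
θ = arcsin(0.7474) = 48.363°.

48.4°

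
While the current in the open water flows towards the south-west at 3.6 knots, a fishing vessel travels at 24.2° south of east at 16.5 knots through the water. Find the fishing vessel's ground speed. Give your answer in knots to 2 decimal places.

15.59 knots

Taking east as x and north as y: velocity relative to the water = (15.050, -6.764) knots; the water relative to ground = (-2.546, -2.546) knots.
Velocity relative to ground = (15.050, -6.764) + (-2.546, -2.546) = (12.504, -9.309) knots.
Speed = |(12.504, -9.309)| = 15.589 knots.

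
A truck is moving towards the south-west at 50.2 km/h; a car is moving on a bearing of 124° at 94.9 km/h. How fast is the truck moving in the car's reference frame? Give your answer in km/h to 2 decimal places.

Taking east as x and north as y: truck velocity = (-35.497, -35.497) km/h; car velocity = (78.676, -53.067) km/h.
Velocity of truck relative to car = (-35.497, -35.497) − (78.676, -53.067) = (-114.172, 17.571) km/h.
Magnitude = |(-114.172, 17.571)| = 115.517 km/h.

115.52 km/h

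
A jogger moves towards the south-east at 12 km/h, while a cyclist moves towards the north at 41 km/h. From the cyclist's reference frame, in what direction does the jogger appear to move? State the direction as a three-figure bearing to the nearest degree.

Taking east as x and north as y: jogger velocity = (8.485, -8.485) km/h; cyclist velocity = (0.000, 41.000) km/h.
Velocity of jogger relative to cyclist = (8.485, -8.485) − (0.000, 41.000) = (8.485, -49.485) km/h.
Bearing = atan2(8.49, -49.49) = 170.27° clockwise from north.

170°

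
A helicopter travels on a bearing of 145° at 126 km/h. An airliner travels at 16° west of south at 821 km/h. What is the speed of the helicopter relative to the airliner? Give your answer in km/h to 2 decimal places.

748.14 km/h

Taking east as x and north as y: helicopter velocity = (72.271, -103.213) km/h; airliner velocity = (-226.298, -789.196) km/h.
Velocity of helicopter relative to airliner = (72.271, -103.213) − (-226.298, -789.196) = (298.569, 685.983) km/h.
Magnitude = |(298.569, 685.983)| = 748.141 km/h.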